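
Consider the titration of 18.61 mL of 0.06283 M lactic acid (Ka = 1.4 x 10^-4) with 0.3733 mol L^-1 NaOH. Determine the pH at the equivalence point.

8.29

n(HC3H5O3) = 0.06283 x 0.01861 = 0.001169 mol; V(NaOH) at equivalence = 0.001169/0.3733 = 0.003132 L.
At equivalence all the acid is converted to C3H5O3-; total volume = 0.01861 + 0.003132 = 0.02174 L, so [C3H5O3-] = 0.001169/0.02174 = 0.05378 M.
Kb = Kw/Ka = 1.0e-14 / 1.4 x 10^-4 = 7.14e-11.
[OH^-] = sqrt(Kb x [C3H5O3-]) = sqrt(7.14e-11 x 0.05378) = 1.96e-6 M.
pOH = 5.71, so pH = 14.00 - 5.71 = 8.29.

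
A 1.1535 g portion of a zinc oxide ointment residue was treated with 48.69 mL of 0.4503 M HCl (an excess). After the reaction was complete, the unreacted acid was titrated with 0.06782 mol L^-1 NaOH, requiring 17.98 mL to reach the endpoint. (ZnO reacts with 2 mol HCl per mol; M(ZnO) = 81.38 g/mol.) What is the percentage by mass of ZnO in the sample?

73.0%

Total n(HCl) added = 0.4503 x 0.04869 = 0.02193 mol.
n(NaOH) used = 0.06782 x 0.01798 = 0.001219 mol, which equals the excess n(HCl).
So n(HCl) consumed by the sample = 0.02193 - 0.001219 = 0.02071 mol.
n(ZnO) = 0.02071 / 2 = 0.01035 mol.
mass ZnO = 0.01035 x 81.38 = 0.8425 g, so %ZnO = 0.8425/1.1535 x 100 = 73.0%.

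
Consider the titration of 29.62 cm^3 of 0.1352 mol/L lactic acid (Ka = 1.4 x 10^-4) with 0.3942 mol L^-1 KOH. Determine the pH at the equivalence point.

8.43

n(HC3H5O3) = 0.1352 x 0.02962 = 0.004005 mol; V(KOH) at equivalence = 0.004005/0.3942 = 0.01016 L.
At equivalence all the acid is converted to C3H5O3-; total volume = 0.02962 + 0.01016 = 0.03978 L, so [C3H5O3-] = 0.004005/0.03978 = 0.1007 M.
Kb = Kw/Ka = 1.0e-14 / 1.4 x 10^-4 = 7.14e-11.
[OH^-] = sqrt(Kb x [C3H5O3-]) = sqrt(7.14e-11 x 0.1007) = 2.68e-6 M.
pOH = 5.57, so pH = 14.00 - 5.57 = 8.43.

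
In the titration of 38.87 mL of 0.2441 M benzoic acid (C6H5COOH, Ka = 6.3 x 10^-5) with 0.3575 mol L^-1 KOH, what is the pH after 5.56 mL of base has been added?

Initial n(C6H5COOH) = 0.2441 x 0.03887 = 0.009488 mol.
n(KOH) added = 0.3575 x 0.005560 = 0.001988 mol, converting that many moles of C6H5COOH to C6H5COO-.
Remaining n(C6H5COOH) = 0.007500 mol; n(C6H5COO-) = 0.001988 mol.
By Henderson-Hasselbalch, pH = pKa + log([A^-]/[HA]) = 4.20 + log(0.001988/0.007500) = 4.20 + (-0.58) = 3.62.

3.62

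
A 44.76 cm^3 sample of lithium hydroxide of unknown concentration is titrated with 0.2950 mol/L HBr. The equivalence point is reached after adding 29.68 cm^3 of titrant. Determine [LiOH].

n(HBr) delivered = 0.2950 x 0.02968 = 0.008756 mol.
For a 1:1 reaction, n(LiOH) = 0.008756 mol.
[LiOH] = 0.008756 mol / 0.04476 L = 0.196 M.

0.196 M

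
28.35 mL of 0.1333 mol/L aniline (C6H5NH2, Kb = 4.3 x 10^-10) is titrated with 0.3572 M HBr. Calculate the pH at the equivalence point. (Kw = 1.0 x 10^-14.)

n(C6H5NH2) = 0.1333 x 0.02835 = 0.003779 mol; V(HBr) at equivalence = 0.003779/0.3572 = 0.01058 L.
At equivalence the base is fully converted to C6H5NH3+; total volume = 0.03893 L, so [C6H5NH3+] = 0.003779/0.03893 = 0.09707 M.
Ka(C6H5NH3+) = Kw/Kb = 1.0e-14 / 4.3 x 10^-10 = 2.33e-5.
[H^+] = sqrt(Ka x [C6H5NH3+]) = sqrt(2.33e-5 x 0.09707) = 0.00150 M.
pH = -log(0.00150) = 2.82.

2.82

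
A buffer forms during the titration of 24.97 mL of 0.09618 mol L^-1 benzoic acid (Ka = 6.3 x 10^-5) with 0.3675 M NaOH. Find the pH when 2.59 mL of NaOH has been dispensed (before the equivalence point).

Initial n(C6H5COOH) = 0.09618 x 0.02497 = 0.002402 mol.
n(NaOH) added = 0.3675 x 0.002590 = 0.0009518 mol, converting that many moles of C6H5COOH to C6H5COO-.
Remaining n(C6H5COOH) = 0.001450 mol; n(C6H5COO-) = 0.0009518 mol.
By Henderson-Hasselbalch, pH = pKa + log([A^-]/[HA]) = 4.20 + log(0.0009518/0.001450) = 4.20 + (-0.18) = 4.02.

4.02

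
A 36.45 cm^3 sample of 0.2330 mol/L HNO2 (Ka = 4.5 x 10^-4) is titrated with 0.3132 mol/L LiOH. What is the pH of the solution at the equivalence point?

8.24

n(HNO2) = 0.2330 x 0.03645 = 0.008493 mol; V(LiOH) at equivalence = 0.008493/0.3132 = 0.02712 L.
At equivalence all the acid is converted to NO2-; total volume = 0.03645 + 0.02712 = 0.06357 L, so [NO2-] = 0.008493/0.06357 = 0.1336 M.
Kb = Kw/Ka = 1.0e-14 / 4.5 x 10^-4 = 2.22e-11.
[OH^-] = sqrt(Kb x [NO2-]) = sqrt(2.22e-11 x 0.1336) = 1.72e-6 M.
pOH = 5.76, so pH = 14.00 - 5.76 = 8.24.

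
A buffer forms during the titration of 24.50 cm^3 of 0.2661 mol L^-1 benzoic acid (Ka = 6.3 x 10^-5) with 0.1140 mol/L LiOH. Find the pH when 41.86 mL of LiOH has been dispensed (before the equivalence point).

Initial n(C6H5COOH) = 0.2661 x 0.02450 = 0.006519 mol.
n(LiOH) added = 0.1140 x 0.04186 = 0.004772 mol, converting that many moles of C6H5COOH to C6H5COO-.
Remaining n(C6H5COOH) = 0.001747 mol; n(C6H5COO-) = 0.004772 mol.
By Henderson-Hasselbalch, pH = pKa + log([A^-]/[HA]) = 4.20 + log(0.004772/0.001747) = 4.20 + (+0.44) = 4.64.

4.64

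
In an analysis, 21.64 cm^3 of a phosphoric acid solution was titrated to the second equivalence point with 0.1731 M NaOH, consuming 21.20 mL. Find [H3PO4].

n(NaOH) = 0.1731 x 0.02120 = 0.003670 mol.
At the second equivalence point, 2 mol OH^- react per mol H3PO4, so n(H3PO4) = 0.003670 / 2 = 0.001835 mol.
[H3PO4] = 0.001835 / 0.02164 L = 0.0848 M.

0.0848 M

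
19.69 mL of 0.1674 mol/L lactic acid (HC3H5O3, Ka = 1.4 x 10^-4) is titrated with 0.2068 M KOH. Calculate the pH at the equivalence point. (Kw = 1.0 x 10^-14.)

8.41

n(HC3H5O3) = 0.1674 x 0.01969 = 0.003296 mol; V(KOH) at equivalence = 0.003296/0.2068 = 0.01594 L.
At equivalence all the acid is converted to C3H5O3-; total volume = 0.01969 + 0.01594 = 0.03563 L, so [C3H5O3-] = 0.003296/0.03563 = 0.09251 M.
Kb = Kw/Ka = 1.0e-14 / 1.4 x 10^-4 = 7.14e-11.
[OH^-] = sqrt(Kb x [C3H5O3-]) = sqrt(7.14e-11 x 0.09251) = 2.57e-6 M.
pOH = 5.59, so pH = 14.00 - 5.59 = 8.41.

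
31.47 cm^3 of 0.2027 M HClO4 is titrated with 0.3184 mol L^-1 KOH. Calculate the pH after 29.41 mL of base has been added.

12.69

n(acid) = 0.2027 x 0.03147 = 0.006379 mol; n(KOH) added = 0.3184 x 0.02941 = 0.009364 mol.
Base is in excess by 0.009364 - 0.006379 = 0.002985 mol in a total volume of 0.06088 L.
[OH^-] = 0.002985/0.06088 = 0.04903 M, so pOH = 1.31 and pH = 14.00 - 1.31 = 12.69.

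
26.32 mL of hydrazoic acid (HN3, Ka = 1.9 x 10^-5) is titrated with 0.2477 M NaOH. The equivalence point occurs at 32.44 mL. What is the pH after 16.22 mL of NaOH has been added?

4.72

16.22 mL is exactly half the equivalence volume (32.44/2), i.e. the half-equivalence point.
There, n(HA) = n(A^-), so pH = pKa = -log(1.9 x 10^-5) = 4.72.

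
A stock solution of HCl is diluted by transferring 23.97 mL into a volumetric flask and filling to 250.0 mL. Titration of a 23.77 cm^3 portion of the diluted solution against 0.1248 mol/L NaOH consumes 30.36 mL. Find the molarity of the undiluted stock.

1.66 M

n(NaOH) = 0.1248 x 0.03036 = 0.003789 mol.
n(HCl) in the aliquot = 0.003789 mol.
[diluted HCl] = 0.003789 / 0.02377 = 0.1594 M.
Dilution factor = 250.0/23.97 = 10.43, so [stock] = 0.1594 x 10.43 = 1.66 M.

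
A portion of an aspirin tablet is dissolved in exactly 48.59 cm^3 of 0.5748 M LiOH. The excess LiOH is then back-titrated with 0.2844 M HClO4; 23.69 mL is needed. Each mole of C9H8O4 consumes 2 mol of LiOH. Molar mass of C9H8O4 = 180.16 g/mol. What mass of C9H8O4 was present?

1.91 g

Total n(LiOH) added = 0.5748 x 0.04859 = 0.02793 mol.
n(HClO4) used = 0.2844 x 0.02369 = 0.006737 mol, which equals the excess n(LiOH).
So n(LiOH) consumed by the sample = 0.02793 - 0.006737 = 0.02119 mol.
n(C9H8O4) = 0.02119 / 2 = 0.01060 mol.
mass = 0.01060 mol x 180.16 g/mol = 1.91 g.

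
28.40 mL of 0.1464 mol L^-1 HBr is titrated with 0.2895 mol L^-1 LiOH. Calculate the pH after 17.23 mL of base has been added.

n(acid) = 0.1464 x 0.02840 = 0.004158 mol; n(LiOH) added = 0.2895 x 0.01723 = 0.004988 mol.
Base is in excess by 0.004988 - 0.004158 = 0.0008303 mol in a total volume of 0.04563 L.
[OH^-] = 0.0008303/0.04563 = 0.01820 M, so pOH = 1.74 and pH = 14.00 - 1.74 = 12.26.

12.26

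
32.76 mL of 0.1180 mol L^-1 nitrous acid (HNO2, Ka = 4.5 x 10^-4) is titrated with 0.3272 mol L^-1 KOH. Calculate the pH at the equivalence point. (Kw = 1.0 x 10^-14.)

n(HNO2) = 0.1180 x 0.03276 = 0.003866 mol; V(KOH) at equivalence = 0.003866/0.3272 = 0.01181 L.
At equivalence all the acid is converted to NO2-; total volume = 0.03276 + 0.01181 = 0.04457 L, so [NO2-] = 0.003866/0.04457 = 0.08672 M.
Kb = Kw/Ka = 1.0e-14 / 4.5 x 10^-4 = 2.22e-11.
[OH^-] = sqrt(Kb x [NO2-]) = sqrt(2.22e-11 x 0.08672) = 1.39e-6 M.
pOH = 5.86, so pH = 14.00 - 5.86 = 8.14.

8.14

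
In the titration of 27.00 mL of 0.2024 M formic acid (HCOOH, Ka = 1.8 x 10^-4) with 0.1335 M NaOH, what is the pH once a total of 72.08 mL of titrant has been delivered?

12.62

n(acid) = 0.2024 x 0.02700 = 0.005465 mol; n(NaOH) added = 0.1335 x 0.07208 = 0.009623 mol.
Base is in excess by 0.009623 - 0.005465 = 0.004158 mol in a total volume of 0.09908 L.
[OH^-] = 0.004158/0.09908 = 0.04196 M, so pOH = 1.38 and pH = 14.00 - 1.38 = 12.62.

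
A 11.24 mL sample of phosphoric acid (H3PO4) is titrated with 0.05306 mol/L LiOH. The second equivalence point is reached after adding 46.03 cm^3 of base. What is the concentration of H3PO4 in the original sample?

n(LiOH) = 0.05306 x 0.04603 = 0.002442 mol.
At the second equivalence point, 2 mol OH^- react per mol H3PO4, so n(H3PO4) = 0.002442 / 2 = 0.001221 mol.
[H3PO4] = 0.001221 / 0.01124 L = 0.109 M.

0.109 M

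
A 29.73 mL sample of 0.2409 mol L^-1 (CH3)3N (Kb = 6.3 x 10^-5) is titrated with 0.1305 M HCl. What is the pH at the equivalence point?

5.44

n((CH3)3N) = 0.2409 x 0.02973 = 0.007162 mol; V(HCl) at equivalence = 0.007162/0.1305 = 0.05488 L.
At equivalence the base is fully converted to (CH3)3NH+; total volume = 0.08461 L, so [(CH3)3NH+] = 0.007162/0.08461 = 0.08465 M.
Ka((CH3)3NH+) = Kw/Kb = 1.0e-14 / 6.3 x 10^-5 = 1.59e-10.
[H^+] = sqrt(Ka x [(CH3)3NH+]) = sqrt(1.59e-10 x 0.08465) = 3.67e-6 M.
pH = -log(3.67e-6) = 5.44.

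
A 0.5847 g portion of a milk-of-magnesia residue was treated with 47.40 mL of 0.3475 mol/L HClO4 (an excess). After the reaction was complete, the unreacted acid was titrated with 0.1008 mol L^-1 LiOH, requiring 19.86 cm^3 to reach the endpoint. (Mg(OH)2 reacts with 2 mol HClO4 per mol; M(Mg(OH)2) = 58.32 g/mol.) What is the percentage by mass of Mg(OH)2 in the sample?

72.2%

Total n(HClO4) added = 0.3475 x 0.04740 = 0.01647 mol.
n(LiOH) used = 0.1008 x 0.01986 = 0.002002 mol, which equals the excess n(HClO4).
So n(HClO4) consumed by the sample = 0.01647 - 0.002002 = 0.01447 mol.
n(Mg(OH)2) = 0.01447 / 2 = 0.007235 mol.
mass Mg(OH)2 = 0.007235 x 58.32 = 0.4219 g, so %Mg(OH)2 = 0.4219/0.5847 x 100 = 72.2%.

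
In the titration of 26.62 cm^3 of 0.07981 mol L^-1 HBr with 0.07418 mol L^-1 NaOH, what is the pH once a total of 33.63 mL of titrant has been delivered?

n(acid) = 0.07981 x 0.02662 = 0.002125 mol; n(NaOH) added = 0.07418 x 0.03363 = 0.002495 mol.
Base is in excess by 0.002495 - 0.002125 = 0.0003701 mol in a total volume of 0.06025 L.
[OH^-] = 0.0003701/0.06025 = 0.006143 M, so pOH = 2.21 and pH = 14.00 - 2.21 = 11.79.

11.79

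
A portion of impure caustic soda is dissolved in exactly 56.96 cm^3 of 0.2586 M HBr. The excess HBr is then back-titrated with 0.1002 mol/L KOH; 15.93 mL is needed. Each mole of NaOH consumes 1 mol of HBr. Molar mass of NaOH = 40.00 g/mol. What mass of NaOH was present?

0.525 g

Total n(HBr) added = 0.2586 x 0.05696 = 0.01473 mol.
n(KOH) used = 0.1002 x 0.01593 = 0.001596 mol, which equals the excess n(HBr).
So n(HBr) consumed by the sample = 0.01473 - 0.001596 = 0.01313 mol.
n(NaOH) = 0.01313 / 1 = 0.01313 mol.
mass = 0.01313 mol x 40.00 g/mol = 0.525 g.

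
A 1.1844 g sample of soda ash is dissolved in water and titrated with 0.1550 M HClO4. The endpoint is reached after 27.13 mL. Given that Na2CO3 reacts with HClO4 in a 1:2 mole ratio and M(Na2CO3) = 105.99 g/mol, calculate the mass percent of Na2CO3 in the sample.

n(HClO4) = 0.1550 x 0.02713 = 0.004205 mol.
n(Na2CO3) = 0.004205 / 2 = 0.002103 mol.
mass of Na2CO3 = 0.002103 x 105.99 = 0.2229 g.
% purity = 0.2229 / 1.1844 x 100 = 18.8%.

18.8%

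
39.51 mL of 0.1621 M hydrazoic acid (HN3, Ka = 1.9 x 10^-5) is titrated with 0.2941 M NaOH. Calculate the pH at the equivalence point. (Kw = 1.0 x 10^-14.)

8.87

n(HN3) = 0.1621 x 0.03951 = 0.006405 mol; V(NaOH) at equivalence = 0.006405/0.2941 = 0.02178 L.
At equivalence all the acid is converted to N3-; total volume = 0.03951 + 0.02178 = 0.06129 L, so [N3-] = 0.006405/0.06129 = 0.1045 M.
Kb = Kw/Ka = 1.0e-14 / 1.9 x 10^-5 = 5.26e-10.
[OH^-] = sqrt(Kb x [N3-]) = sqrt(5.26e-10 x 0.1045) = 7.42e-6 M.
pOH = 5.13, so pH = 14.00 - 5.13 = 8.87.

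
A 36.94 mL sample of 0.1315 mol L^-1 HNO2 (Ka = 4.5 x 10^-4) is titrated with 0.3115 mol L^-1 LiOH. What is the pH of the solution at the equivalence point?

8.16

n(HNO2) = 0.1315 x 0.03694 = 0.004858 mol; V(LiOH) at equivalence = 0.004858/0.3115 = 0.01559 L.
At equivalence all the acid is converted to NO2-; total volume = 0.03694 + 0.01559 = 0.05253 L, so [NO2-] = 0.004858/0.05253 = 0.09247 M.
Kb = Kw/Ka = 1.0e-14 / 4.5 x 10^-4 = 2.22e-11.
[OH^-] = sqrt(Kb x [NO2-]) = sqrt(2.22e-11 x 0.09247) = 1.43e-6 M.
pOH = 5.84, so pH = 14.00 - 5.84 = 8.16.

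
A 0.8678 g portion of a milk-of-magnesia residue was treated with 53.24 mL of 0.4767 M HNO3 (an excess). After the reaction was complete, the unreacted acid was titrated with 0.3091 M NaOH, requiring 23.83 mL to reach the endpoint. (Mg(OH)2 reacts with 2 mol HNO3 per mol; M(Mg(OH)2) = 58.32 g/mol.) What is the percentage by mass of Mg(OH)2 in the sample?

60.5%

Total n(HNO3) added = 0.4767 x 0.05324 = 0.02538 mol.
n(NaOH) used = 0.3091 x 0.02383 = 0.007366 mol, which equals the excess n(HNO3).
So n(HNO3) consumed by the sample = 0.02538 - 0.007366 = 0.01801 mol.
n(Mg(OH)2) = 0.01801 / 2 = 0.009007 mol.
mass Mg(OH)2 = 0.009007 x 58.32 = 0.5253 g, so %Mg(OH)2 = 0.5253/0.8678 x 100 = 60.5%.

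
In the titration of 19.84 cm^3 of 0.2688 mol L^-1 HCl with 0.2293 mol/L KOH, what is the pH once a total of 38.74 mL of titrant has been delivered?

12.78

n(acid) = 0.2688 x 0.01984 = 0.005333 mol; n(KOH) added = 0.2293 x 0.03874 = 0.008883 mol.
Base is in excess by 0.008883 - 0.005333 = 0.003550 mol in a total volume of 0.05858 L.
[OH^-] = 0.003550/0.05858 = 0.06060 M, so pOH = 1.22 and pH = 14.00 - 1.22 = 12.78.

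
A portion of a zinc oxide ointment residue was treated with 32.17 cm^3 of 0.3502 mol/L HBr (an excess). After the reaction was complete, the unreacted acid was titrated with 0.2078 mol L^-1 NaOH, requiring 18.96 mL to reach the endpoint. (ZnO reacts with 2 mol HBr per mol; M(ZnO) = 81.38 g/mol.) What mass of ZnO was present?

Total n(HBr) added = 0.3502 x 0.03217 = 0.01127 mol.
n(NaOH) used = 0.2078 x 0.01896 = 0.003940 mol, which equals the excess n(HBr).
So n(HBr) consumed by the sample = 0.01127 - 0.003940 = 0.007326 mol.
n(ZnO) = 0.007326 / 2 = 0.003663 mol.
mass = 0.003663 mol x 81.38 g/mol = 0.298 g.

0.298 g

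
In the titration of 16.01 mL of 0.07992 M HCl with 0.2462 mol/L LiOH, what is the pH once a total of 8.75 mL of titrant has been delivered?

12.55

n(acid) = 0.07992 x 0.01601 = 0.001280 mol; n(LiOH) added = 0.2462 x 0.008750 = 0.002154 mol.
Base is in excess by 0.002154 - 0.001280 = 0.0008747 mol in a total volume of 0.02476 L.
[OH^-] = 0.0008747/0.02476 = 0.03533 M, so pOH = 1.45 and pH = 14.00 - 1.45 = 12.55.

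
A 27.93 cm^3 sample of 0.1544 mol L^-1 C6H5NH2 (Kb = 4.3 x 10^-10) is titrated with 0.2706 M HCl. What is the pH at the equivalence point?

n(C6H5NH2) = 0.1544 x 0.02793 = 0.004312 mol; V(HCl) at equivalence = 0.004312/0.2706 = 0.01594 L.
At equivalence the base is fully converted to C6H5NH3+; total volume = 0.04387 L, so [C6H5NH3+] = 0.004312/0.04387 = 0.09831 M.
Ka(C6H5NH3+) = Kw/Kb = 1.0e-14 / 4.3 x 10^-10 = 2.33e-5.
[H^+] = sqrt(Ka x [C6H5NH3+]) = sqrt(2.33e-5 x 0.09831) = 0.00151 M.
pH = -log(0.00151) = 2.82.

2.82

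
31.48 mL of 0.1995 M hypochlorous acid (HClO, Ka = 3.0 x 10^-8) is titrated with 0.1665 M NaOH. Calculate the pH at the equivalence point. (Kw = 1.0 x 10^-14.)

n(HClO) = 0.1995 x 0.03148 = 0.006280 mol; V(NaOH) at equivalence = 0.006280/0.1665 = 0.03772 L.
At equivalence all the acid is converted to ClO-; total volume = 0.03148 + 0.03772 = 0.06920 L, so [ClO-] = 0.006280/0.06920 = 0.09076 M.
Kb = Kw/Ka = 1.0e-14 / 3.0 x 10^-8 = 3.33e-7.
[OH^-] = sqrt(Kb x [ClO-]) = sqrt(3.33e-7 x 0.09076) = 0.000174 M.
pOH = 3.76, so pH = 14.00 - 3.76 = 10.24.

10.24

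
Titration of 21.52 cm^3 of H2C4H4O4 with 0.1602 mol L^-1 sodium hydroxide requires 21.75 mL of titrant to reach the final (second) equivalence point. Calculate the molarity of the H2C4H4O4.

0.0810 M

n(NaOH) = 0.1602 x 0.02175 = 0.003484 mol.
At the final (second) equivalence point, 2 mol OH^- react per mol H2C4H4O4, so n(H2C4H4O4) = 0.003484 / 2 = 0.001742 mol.
[H2C4H4O4] = 0.001742 / 0.02152 L = 0.0810 M.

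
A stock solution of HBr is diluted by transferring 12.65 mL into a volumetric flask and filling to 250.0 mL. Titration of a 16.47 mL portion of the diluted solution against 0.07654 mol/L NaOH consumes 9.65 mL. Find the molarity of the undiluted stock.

0.886 M

n(NaOH) = 0.07654 x 0.009650 = 0.0007386 mol.
n(HBr) in the aliquot = 0.0007386 mol.
[diluted HBr] = 0.0007386 / 0.01647 = 0.04485 M.
Dilution factor = 250.0/12.65 = 19.76, so [stock] = 0.04485 x 19.76 = 0.886 M.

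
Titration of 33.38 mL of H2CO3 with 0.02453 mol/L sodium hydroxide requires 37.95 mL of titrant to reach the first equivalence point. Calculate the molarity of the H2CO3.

n(NaOH) = 0.02453 x 0.03795 = 0.0009309 mol.
At the first equivalence point, 1 mol OH^- react per mol H2CO3, so n(H2CO3) = 0.0009309 / 1 = 0.0009309 mol.
[H2CO3] = 0.0009309 / 0.03338 L = 0.0279 M.

0.0279 M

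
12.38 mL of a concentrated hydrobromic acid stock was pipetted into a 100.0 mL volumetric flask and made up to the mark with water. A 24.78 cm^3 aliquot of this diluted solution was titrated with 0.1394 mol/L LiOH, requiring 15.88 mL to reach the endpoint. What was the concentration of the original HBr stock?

0.722 M

n(LiOH) = 0.1394 x 0.01588 = 0.002214 mol.
n(HBr) in the aliquot = 0.002214 mol.
[diluted HBr] = 0.002214 / 0.02478 = 0.08933 M.
Dilution factor = 100.0/12.38 = 8.078, so [stock] = 0.08933 x 8.078 = 0.722 M.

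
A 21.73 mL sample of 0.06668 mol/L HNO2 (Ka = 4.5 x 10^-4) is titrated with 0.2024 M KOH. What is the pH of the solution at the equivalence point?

8.02

n(HNO2) = 0.06668 x 0.02173 = 0.001449 mol; V(KOH) at equivalence = 0.001449/0.2024 = 0.007159 L.
At equivalence all the acid is converted to NO2-; total volume = 0.02173 + 0.007159 = 0.02889 L, so [NO2-] = 0.001449/0.02889 = 0.05016 M.
Kb = Kw/Ka = 1.0e-14 / 4.5 x 10^-4 = 2.22e-11.
[OH^-] = sqrt(Kb x [NO2-]) = sqrt(2.22e-11 x 0.05016) = 1.06e-6 M.
pOH = 5.98, so pH = 14.00 - 5.98 = 8.02.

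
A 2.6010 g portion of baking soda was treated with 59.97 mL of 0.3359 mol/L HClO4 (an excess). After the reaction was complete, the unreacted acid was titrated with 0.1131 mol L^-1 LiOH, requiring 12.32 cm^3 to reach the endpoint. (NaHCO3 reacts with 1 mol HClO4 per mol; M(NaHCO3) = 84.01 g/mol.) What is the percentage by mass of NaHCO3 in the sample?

Total n(HClO4) added = 0.3359 x 0.05997 = 0.02014 mol.
n(LiOH) used = 0.1131 x 0.01232 = 0.001393 mol, which equals the excess n(HClO4).
So n(HClO4) consumed by the sample = 0.02014 - 0.001393 = 0.01875 mol.
n(NaHCO3) = 0.01875 / 1 = 0.01875 mol.
mass NaHCO3 = 0.01875 x 84.01 = 1.575 g, so %NaHCO3 = 1.575/2.6010 x 100 = 60.6%.

60.6%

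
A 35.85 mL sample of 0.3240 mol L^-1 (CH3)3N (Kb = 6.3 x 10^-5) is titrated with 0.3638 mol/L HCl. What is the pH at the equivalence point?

n((CH3)3N) = 0.3240 x 0.03585 = 0.01162 mol; V(HCl) at equivalence = 0.01162/0.3638 = 0.03193 L.
At equivalence the base is fully converted to (CH3)3NH+; total volume = 0.06778 L, so [(CH3)3NH+] = 0.01162/0.06778 = 0.1714 M.
Ka((CH3)3NH+) = Kw/Kb = 1.0e-14 / 6.3 x 10^-5 = 1.59e-10.
[H^+] = sqrt(Ka x [(CH3)3NH+]) = sqrt(1.59e-10 x 0.1714) = 5.22e-6 M.
pH = -log(5.22e-6) = 5.28.

5.28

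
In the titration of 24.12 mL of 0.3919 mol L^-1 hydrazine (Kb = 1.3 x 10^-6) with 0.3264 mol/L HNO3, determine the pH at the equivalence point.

n(N2H4) = 0.3919 x 0.02412 = 0.009453 mol; V(HNO3) at equivalence = 0.009453/0.3264 = 0.02896 L.
At equivalence the base is fully converted to N2H5+; total volume = 0.05308 L, so [N2H5+] = 0.009453/0.05308 = 0.1781 M.
Ka(N2H5+) = Kw/Kb = 1.0e-14 / 1.3 x 10^-6 = 7.69e-9.
[H^+] = sqrt(Ka x [N2H5+]) = sqrt(7.69e-9 x 0.1781) = 3.70e-5 M.
pH = -log(3.70e-5) = 4.43.

4.43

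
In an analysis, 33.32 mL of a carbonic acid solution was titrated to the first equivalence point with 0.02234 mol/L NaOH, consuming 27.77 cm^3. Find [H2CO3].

n(NaOH) = 0.02234 x 0.02777 = 0.0006204 mol.
At the first equivalence point, 1 mol OH^- react per mol H2CO3, so n(H2CO3) = 0.0006204 / 1 = 0.0006204 mol.
[H2CO3] = 0.0006204 / 0.03332 L = 0.0186 M.

0.0186 M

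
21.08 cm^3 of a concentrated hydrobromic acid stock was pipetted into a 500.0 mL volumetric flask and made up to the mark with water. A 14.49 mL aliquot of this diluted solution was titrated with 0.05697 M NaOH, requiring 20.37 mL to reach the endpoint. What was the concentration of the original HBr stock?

n(NaOH) = 0.05697 x 0.02037 = 0.001160 mol.
n(HBr) in the aliquot = 0.001160 mol.
[diluted HBr] = 0.001160 / 0.01449 = 0.08009 M.
Dilution factor = 500.0/21.08 = 23.72, so [stock] = 0.08009 x 23.72 = 1.90 M.

1.90 M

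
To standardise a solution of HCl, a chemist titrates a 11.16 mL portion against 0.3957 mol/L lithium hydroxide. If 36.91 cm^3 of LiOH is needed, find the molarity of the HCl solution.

1.31 M

n(LiOH) delivered = 0.3957 x 0.03691 = 0.01461 mol.
For a 1:1 reaction, n(HCl) = 0.01461 mol.
[HCl] = 0.01461 mol / 0.01116 L = 1.31 M.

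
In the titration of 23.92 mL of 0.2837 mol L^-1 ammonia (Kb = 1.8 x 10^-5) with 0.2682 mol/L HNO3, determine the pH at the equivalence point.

5.06

n(NH3) = 0.2837 x 0.02392 = 0.006786 mol; V(HNO3) at equivalence = 0.006786/0.2682 = 0.02530 L.
At equivalence the base is fully converted to NH4+; total volume = 0.04922 L, so [NH4+] = 0.006786/0.04922 = 0.1379 M.
Ka(NH4+) = Kw/Kb = 1.0e-14 / 1.8 x 10^-5 = 5.56e-10.
[H^+] = sqrt(Ka x [NH4+]) = sqrt(5.56e-10 x 0.1379) = 8.75e-6 M.
pH = -log(8.75e-6) = 5.06.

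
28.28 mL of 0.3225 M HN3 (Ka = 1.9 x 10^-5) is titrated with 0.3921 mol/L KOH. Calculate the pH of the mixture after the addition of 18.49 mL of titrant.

Initial n(HN3) = 0.3225 x 0.02828 = 0.009120 mol.
n(KOH) added = 0.3921 x 0.01849 = 0.007250 mol, converting that many moles of HN3 to N3-.
Remaining n(HN3) = 0.001870 mol; n(N3-) = 0.007250 mol.
By Henderson-Hasselbalch, pH = pKa + log([A^-]/[HA]) = 4.72 + log(0.007250/0.001870) = 4.72 + (+0.59) = 5.31.

5.31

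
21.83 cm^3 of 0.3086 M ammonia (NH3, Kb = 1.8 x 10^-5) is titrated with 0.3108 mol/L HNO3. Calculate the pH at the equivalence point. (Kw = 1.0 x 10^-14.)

5.03

n(NH3) = 0.3086 x 0.02183 = 0.006737 mol; V(HNO3) at equivalence = 0.006737/0.3108 = 0.02168 L.
At equivalence the base is fully converted to NH4+; total volume = 0.04351 L, so [NH4+] = 0.006737/0.04351 = 0.1548 M.
Ka(NH4+) = Kw/Kb = 1.0e-14 / 1.8 x 10^-5 = 5.56e-10.
[H^+] = sqrt(Ka x [NH4+]) = sqrt(5.56e-10 x 0.1548) = 9.28e-6 M.
pH = -log(9.28e-6) = 5.03.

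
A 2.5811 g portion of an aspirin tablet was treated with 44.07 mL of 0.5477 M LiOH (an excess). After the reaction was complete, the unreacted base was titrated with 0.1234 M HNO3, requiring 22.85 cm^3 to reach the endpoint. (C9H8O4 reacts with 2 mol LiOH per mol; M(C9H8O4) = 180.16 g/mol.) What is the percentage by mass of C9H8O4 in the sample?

Total n(LiOH) added = 0.5477 x 0.04407 = 0.02414 mol.
n(HNO3) used = 0.1234 x 0.02285 = 0.002820 mol, which equals the excess n(LiOH).
So n(LiOH) consumed by the sample = 0.02414 - 0.002820 = 0.02132 mol.
n(C9H8O4) = 0.02132 / 2 = 0.01066 mol.
mass C9H8O4 = 0.01066 x 180.16 = 1.920 g, so %C9H8O4 = 1.920/2.5811 x 100 = 74.4%.

74.4%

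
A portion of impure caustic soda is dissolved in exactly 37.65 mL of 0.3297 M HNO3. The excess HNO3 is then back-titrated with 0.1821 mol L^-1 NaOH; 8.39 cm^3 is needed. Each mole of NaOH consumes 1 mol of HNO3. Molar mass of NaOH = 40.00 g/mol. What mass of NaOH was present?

Total n(HNO3) added = 0.3297 x 0.03765 = 0.01241 mol.
n(NaOH) used = 0.1821 x 0.008390 = 0.001528 mol, which equals the excess n(HNO3).
So n(HNO3) consumed by the sample = 0.01241 - 0.001528 = 0.01089 mol.
n(NaOH) = 0.01089 / 1 = 0.01089 mol.
mass = 0.01089 mol x 40.00 g/mol = 0.435 g.

0.435 g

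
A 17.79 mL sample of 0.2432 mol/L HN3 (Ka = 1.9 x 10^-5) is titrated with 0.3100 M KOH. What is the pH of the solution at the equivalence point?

n(HN3) = 0.2432 x 0.01779 = 0.004327 mol; V(KOH) at equivalence = 0.004327/0.3100 = 0.01396 L.
At equivalence all the acid is converted to N3-; total volume = 0.01779 + 0.01396 = 0.03175 L, so [N3-] = 0.004327/0.03175 = 0.1363 M.
Kb = Kw/Ka = 1.0e-14 / 1.9 x 10^-5 = 5.26e-10.
[OH^-] = sqrt(Kb x [N3-]) = sqrt(5.26e-10 x 0.1363) = 8.47e-6 M.
pOH = 5.07, so pH = 14.00 - 5.07 = 8.93.

8.93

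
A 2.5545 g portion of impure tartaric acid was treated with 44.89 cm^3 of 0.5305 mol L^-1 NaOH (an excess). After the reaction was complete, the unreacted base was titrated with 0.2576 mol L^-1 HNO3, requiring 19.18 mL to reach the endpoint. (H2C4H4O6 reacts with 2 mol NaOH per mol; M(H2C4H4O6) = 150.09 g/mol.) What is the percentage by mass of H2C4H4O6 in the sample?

Total n(NaOH) added = 0.5305 x 0.04489 = 0.02381 mol.
n(HNO3) used = 0.2576 x 0.01918 = 0.004941 mol, which equals the excess n(NaOH).
So n(NaOH) consumed by the sample = 0.02381 - 0.004941 = 0.01887 mol.
n(H2C4H4O6) = 0.01887 / 2 = 0.009437 mol.
mass H2C4H4O6 = 0.009437 x 150.09 = 1.416 g, so %H2C4H4O6 = 1.416/2.5545 x 100 = 55.4%.

55.4%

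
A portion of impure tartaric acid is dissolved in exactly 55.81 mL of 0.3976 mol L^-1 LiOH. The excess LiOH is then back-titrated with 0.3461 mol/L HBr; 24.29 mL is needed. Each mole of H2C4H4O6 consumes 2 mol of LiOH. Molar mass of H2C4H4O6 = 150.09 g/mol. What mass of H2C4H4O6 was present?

Total n(LiOH) added = 0.3976 x 0.05581 = 0.02219 mol.
n(HBr) used = 0.3461 x 0.02429 = 0.008407 mol, which equals the excess n(LiOH).
So n(LiOH) consumed by the sample = 0.02219 - 0.008407 = 0.01378 mol.
n(H2C4H4O6) = 0.01378 / 2 = 0.006892 mol.
mass = 0.006892 mol x 150.09 g/mol = 1.03 g.

1.03 g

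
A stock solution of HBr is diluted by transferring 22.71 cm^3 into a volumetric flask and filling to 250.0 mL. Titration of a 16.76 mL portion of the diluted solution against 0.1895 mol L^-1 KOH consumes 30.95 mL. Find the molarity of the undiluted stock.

n(KOH) = 0.1895 x 0.03095 = 0.005865 mol.
n(HBr) in the aliquot = 0.005865 mol.
[diluted HBr] = 0.005865 / 0.01676 = 0.3499 M.
Dilution factor = 250.0/22.71 = 11.01, so [stock] = 0.3499 x 11.01 = 3.85 M.

3.85 M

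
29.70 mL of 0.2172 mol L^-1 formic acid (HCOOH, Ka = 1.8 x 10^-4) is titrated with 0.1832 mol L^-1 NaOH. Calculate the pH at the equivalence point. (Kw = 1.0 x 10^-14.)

8.37

n(HCOOH) = 0.2172 x 0.02970 = 0.006451 mol; V(NaOH) at equivalence = 0.006451/0.1832 = 0.03521 L.
At equivalence all the acid is converted to HCOO-; total volume = 0.02970 + 0.03521 = 0.06491 L, so [HCOO-] = 0.006451/0.06491 = 0.09938 M.
Kb = Kw/Ka = 1.0e-14 / 1.8 x 10^-4 = 5.56e-11.
[OH^-] = sqrt(Kb x [HCOO-]) = sqrt(5.56e-11 x 0.09938) = 2.35e-6 M.
pOH = 5.63, so pH = 14.00 - 5.63 = 8.37.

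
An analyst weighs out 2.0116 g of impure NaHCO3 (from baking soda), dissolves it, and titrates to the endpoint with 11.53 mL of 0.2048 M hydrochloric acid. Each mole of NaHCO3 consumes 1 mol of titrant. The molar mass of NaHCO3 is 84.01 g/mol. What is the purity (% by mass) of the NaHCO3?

9.86%

n(HCl) = 0.2048 x 0.01153 = 0.002361 mol.
n(NaHCO3) = 0.002361 / 1 = 0.002361 mol.
mass of NaHCO3 = 0.002361 x 84.01 = 0.1984 g.
% purity = 0.1984 / 2.0116 x 100 = 9.86%.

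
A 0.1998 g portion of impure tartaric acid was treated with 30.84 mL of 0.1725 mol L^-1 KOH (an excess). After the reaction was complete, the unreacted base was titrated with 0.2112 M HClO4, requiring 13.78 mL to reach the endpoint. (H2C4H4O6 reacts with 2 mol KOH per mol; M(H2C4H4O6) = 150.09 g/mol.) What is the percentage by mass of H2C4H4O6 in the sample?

Total n(KOH) added = 0.1725 x 0.03084 = 0.005320 mol.
n(HClO4) used = 0.2112 x 0.01378 = 0.002910 mol, which equals the excess n(KOH).
So n(KOH) consumed by the sample = 0.005320 - 0.002910 = 0.002410 mol.
n(H2C4H4O6) = 0.002410 / 2 = 0.001205 mol.
mass H2C4H4O6 = 0.001205 x 150.09 = 0.1808 g, so %H2C4H4O6 = 0.1808/0.1998 x 100 = 90.5%.

90.5%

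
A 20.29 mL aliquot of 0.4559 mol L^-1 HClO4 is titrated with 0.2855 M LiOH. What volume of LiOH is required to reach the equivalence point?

n(HClO4) = 0.4559 mol/L x 0.02029 L = 0.009250 mol.
At equivalence n(LiOH) = n(HClO4) = 0.009250 mol.
V(LiOH) = 0.009250 / 0.2855 = 0.03240 L = 32.4 mL.

32.4 mL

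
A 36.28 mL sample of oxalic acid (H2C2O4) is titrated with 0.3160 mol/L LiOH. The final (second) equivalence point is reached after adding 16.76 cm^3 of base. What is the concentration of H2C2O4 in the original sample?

n(LiOH) = 0.3160 x 0.01676 = 0.005296 mol.
At the final (second) equivalence point, 2 mol OH^- react per mol H2C2O4, so n(H2C2O4) = 0.005296 / 2 = 0.002648 mol.
[H2C2O4] = 0.002648 / 0.03628 L = 0.0730 M.

0.0730 M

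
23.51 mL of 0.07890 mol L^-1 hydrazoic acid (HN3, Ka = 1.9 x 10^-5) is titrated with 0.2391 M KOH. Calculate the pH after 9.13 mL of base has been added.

n(acid) = 0.07890 x 0.02351 = 0.001855 mol; n(KOH) added = 0.2391 x 0.009130 = 0.002183 mol.
Base is in excess by 0.002183 - 0.001855 = 0.0003280 mol in a total volume of 0.03264 L.
[OH^-] = 0.0003280/0.03264 = 0.01005 M, so pOH = 2.00 and pH = 14.00 - 2.00 = 12.00.

12.00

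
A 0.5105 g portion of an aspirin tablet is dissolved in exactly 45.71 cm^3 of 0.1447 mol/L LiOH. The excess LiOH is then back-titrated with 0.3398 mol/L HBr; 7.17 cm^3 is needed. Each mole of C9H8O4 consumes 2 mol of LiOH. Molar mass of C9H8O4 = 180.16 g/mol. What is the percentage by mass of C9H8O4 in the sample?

73.7%

Total n(LiOH) added = 0.1447 x 0.04571 = 0.006614 mol.
n(HBr) used = 0.3398 x 0.007170 = 0.002436 mol, which equals the excess n(LiOH).
So n(LiOH) consumed by the sample = 0.006614 - 0.002436 = 0.004178 mol.
n(C9H8O4) = 0.004178 / 2 = 0.002089 mol.
mass C9H8O4 = 0.002089 x 180.16 = 0.3763 g, so %C9H8O4 = 0.3763/0.5105 x 100 = 73.7%.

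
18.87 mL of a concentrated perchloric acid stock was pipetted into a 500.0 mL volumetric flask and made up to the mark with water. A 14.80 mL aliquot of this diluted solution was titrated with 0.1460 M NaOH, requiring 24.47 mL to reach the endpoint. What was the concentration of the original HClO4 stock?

6.40 M

n(NaOH) = 0.1460 x 0.02447 = 0.003573 mol.
n(HClO4) in the aliquot = 0.003573 mol.
[diluted HClO4] = 0.003573 / 0.01480 = 0.2414 M.
Dilution factor = 500.0/18.87 = 26.50, so [stock] = 0.2414 x 26.50 = 6.40 M.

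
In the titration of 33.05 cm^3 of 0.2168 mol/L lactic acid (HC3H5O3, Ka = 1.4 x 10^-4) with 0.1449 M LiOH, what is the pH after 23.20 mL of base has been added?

3.80

Initial n(HC3H5O3) = 0.2168 x 0.03305 = 0.007165 mol.
n(LiOH) added = 0.1449 x 0.02320 = 0.003362 mol, converting that many moles of HC3H5O3 to C3H5O3-.
Remaining n(HC3H5O3) = 0.003804 mol; n(C3H5O3-) = 0.003362 mol.
By Henderson-Hasselbalch, pH = pKa + log([A^-]/[HA]) = 3.85 + log(0.003362/0.003804) = 3.85 + (-0.05) = 3.80.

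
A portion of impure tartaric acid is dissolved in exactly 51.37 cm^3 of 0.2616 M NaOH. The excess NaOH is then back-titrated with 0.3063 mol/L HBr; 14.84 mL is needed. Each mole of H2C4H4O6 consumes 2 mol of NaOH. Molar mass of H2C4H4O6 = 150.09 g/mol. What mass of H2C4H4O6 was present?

Total n(NaOH) added = 0.2616 x 0.05137 = 0.01344 mol.
n(HBr) used = 0.3063 x 0.01484 = 0.004545 mol, which equals the excess n(NaOH).
So n(NaOH) consumed by the sample = 0.01344 - 0.004545 = 0.008893 mol.
n(H2C4H4O6) = 0.008893 / 2 = 0.004446 mol.
mass = 0.004446 mol x 150.09 g/mol = 0.667 g.

0.667 g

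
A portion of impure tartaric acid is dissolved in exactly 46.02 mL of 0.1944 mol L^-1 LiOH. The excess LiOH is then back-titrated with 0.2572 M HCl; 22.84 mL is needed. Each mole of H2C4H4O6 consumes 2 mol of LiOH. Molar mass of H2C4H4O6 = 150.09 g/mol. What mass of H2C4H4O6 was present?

0.231 g

Total n(LiOH) added = 0.1944 x 0.04602 = 0.008946 mol.
n(HCl) used = 0.2572 x 0.02284 = 0.005874 mol, which equals the excess n(LiOH).
So n(LiOH) consumed by the sample = 0.008946 - 0.005874 = 0.003072 mol.
n(H2C4H4O6) = 0.003072 / 2 = 0.001536 mol.
mass = 0.001536 mol x 150.09 g/mol = 0.231 g.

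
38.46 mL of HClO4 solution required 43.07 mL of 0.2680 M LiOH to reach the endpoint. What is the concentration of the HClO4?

n(LiOH) delivered = 0.2680 x 0.04307 = 0.01154 mol.
For a 1:1 reaction, n(HClO4) = 0.01154 mol.
[HClO4] = 0.01154 mol / 0.03846 L = 0.300 M.

0.300 M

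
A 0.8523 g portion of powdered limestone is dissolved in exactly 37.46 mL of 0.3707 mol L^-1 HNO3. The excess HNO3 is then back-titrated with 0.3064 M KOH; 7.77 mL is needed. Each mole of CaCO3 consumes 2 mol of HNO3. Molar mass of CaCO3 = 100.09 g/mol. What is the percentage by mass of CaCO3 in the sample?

67.6%

Total n(HNO3) added = 0.3707 x 0.03746 = 0.01389 mol.
n(KOH) used = 0.3064 x 0.007770 = 0.002381 mol, which equals the excess n(HNO3).
So n(HNO3) consumed by the sample = 0.01389 - 0.002381 = 0.01151 mol.
n(CaCO3) = 0.01151 / 2 = 0.005753 mol.
mass CaCO3 = 0.005753 x 100.09 = 0.5758 g, so %CaCO3 = 0.5758/0.8523 x 100 = 67.6%.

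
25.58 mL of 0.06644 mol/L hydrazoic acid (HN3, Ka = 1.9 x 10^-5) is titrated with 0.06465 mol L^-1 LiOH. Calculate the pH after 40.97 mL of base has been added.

n(acid) = 0.06644 x 0.02558 = 0.001700 mol; n(LiOH) added = 0.06465 x 0.04097 = 0.002649 mol.
Base is in excess by 0.002649 - 0.001700 = 0.0009492 mol in a total volume of 0.06655 L.
[OH^-] = 0.0009492/0.06655 = 0.01426 M, so pOH = 1.85 and pH = 14.00 - 1.85 = 12.15.

12.15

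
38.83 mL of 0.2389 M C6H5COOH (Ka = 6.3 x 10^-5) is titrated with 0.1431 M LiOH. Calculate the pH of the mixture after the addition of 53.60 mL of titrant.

Initial n(C6H5COOH) = 0.2389 x 0.03883 = 0.009276 mol.
n(LiOH) added = 0.1431 x 0.05360 = 0.007670 mol, converting that many moles of C6H5COOH to C6H5COO-.
Remaining n(C6H5COOH) = 0.001606 mol; n(C6H5COO-) = 0.007670 mol.
By Henderson-Hasselbalch, pH = pKa + log([A^-]/[HA]) = 4.20 + log(0.007670/0.001606) = 4.20 + (+0.68) = 4.88.

4.88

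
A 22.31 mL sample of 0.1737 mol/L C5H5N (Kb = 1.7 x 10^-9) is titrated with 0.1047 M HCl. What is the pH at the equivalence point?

n(C5H5N) = 0.1737 x 0.02231 = 0.003875 mol; V(HCl) at equivalence = 0.003875/0.1047 = 0.03701 L.
At equivalence the base is fully converted to C5H5NH+; total volume = 0.05932 L, so [C5H5NH+] = 0.003875/0.05932 = 0.06532 M.
Ka(C5H5NH+) = Kw/Kb = 1.0e-14 / 1.7 x 10^-9 = 5.88e-6.
[H^+] = sqrt(Ka x [C5H5NH+]) = sqrt(5.88e-6 x 0.06532) = 0.000620 M.
pH = -log(0.000620) = 3.21.

3.21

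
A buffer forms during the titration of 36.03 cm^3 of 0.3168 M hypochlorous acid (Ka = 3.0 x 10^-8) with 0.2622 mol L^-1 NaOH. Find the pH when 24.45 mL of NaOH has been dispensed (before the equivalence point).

7.63

Initial n(HClO) = 0.3168 x 0.03603 = 0.01141 mol.
n(NaOH) added = 0.2622 x 0.02445 = 0.006411 mol, converting that many moles of HClO to ClO-.
Remaining n(HClO) = 0.005004 mol; n(ClO-) = 0.006411 mol.
By Henderson-Hasselbalch, pH = pKa + log([A^-]/[HA]) = 7.52 + log(0.006411/0.005004) = 7.52 + (+0.11) = 7.63.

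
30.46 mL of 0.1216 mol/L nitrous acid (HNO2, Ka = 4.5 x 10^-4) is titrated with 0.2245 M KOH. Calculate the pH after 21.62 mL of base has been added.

12.34

n(acid) = 0.1216 x 0.03046 = 0.003704 mol; n(KOH) added = 0.2245 x 0.02162 = 0.004854 mol.
Base is in excess by 0.004854 - 0.003704 = 0.001150 mol in a total volume of 0.05208 L.
[OH^-] = 0.001150/0.05208 = 0.02208 M, so pOH = 1.66 and pH = 14.00 - 1.66 = 12.34.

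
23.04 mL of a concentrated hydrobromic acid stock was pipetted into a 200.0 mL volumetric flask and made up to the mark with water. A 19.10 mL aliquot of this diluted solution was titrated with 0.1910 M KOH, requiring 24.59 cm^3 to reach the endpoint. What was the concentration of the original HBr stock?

n(KOH) = 0.1910 x 0.02459 = 0.004697 mol.
n(HBr) in the aliquot = 0.004697 mol.
[diluted HBr] = 0.004697 / 0.01910 = 0.2459 M.
Dilution factor = 200.0/23.04 = 8.681, so [stock] = 0.2459 x 8.681 = 2.13 M.

2.13 M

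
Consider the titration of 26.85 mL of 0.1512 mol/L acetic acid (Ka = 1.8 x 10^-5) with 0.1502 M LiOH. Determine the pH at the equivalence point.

n(CH3COOH) = 0.1512 x 0.02685 = 0.004060 mol; V(LiOH) at equivalence = 0.004060/0.1502 = 0.02703 L.
At equivalence all the acid is converted to CH3COO-; total volume = 0.02685 + 0.02703 = 0.05388 L, so [CH3COO-] = 0.004060/0.05388 = 0.07535 M.
Kb = Kw/Ka = 1.0e-14 / 1.8 x 10^-5 = 5.56e-10.
[OH^-] = sqrt(Kb x [CH3COO-]) = sqrt(5.56e-10 x 0.07535) = 6.47e-6 M.
pOH = 5.19, so pH = 14.00 - 5.19 = 8.81.

8.81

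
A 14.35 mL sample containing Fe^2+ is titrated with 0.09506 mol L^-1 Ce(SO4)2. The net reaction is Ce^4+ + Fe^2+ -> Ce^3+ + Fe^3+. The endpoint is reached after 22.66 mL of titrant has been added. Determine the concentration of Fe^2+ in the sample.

0.150 M

n(Ce(SO4)2) = 0.09506 x 0.02266 = 0.002154 mol.
From the balanced equation, 1 mol Ce(SO4)2 reacts with 1 mol Fe^2+, so n(Fe^2+) = 0.002154 x 1/1 = 0.002154 mol.
[Fe^2+] = 0.002154 / 0.01435 L = 0.150 M.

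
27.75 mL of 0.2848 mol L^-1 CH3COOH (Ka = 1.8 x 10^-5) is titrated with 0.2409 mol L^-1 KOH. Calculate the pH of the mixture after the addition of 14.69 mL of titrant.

4.65

Initial n(CH3COOH) = 0.2848 x 0.02775 = 0.007903 mol.
n(KOH) added = 0.2409 x 0.01469 = 0.003539 mol, converting that many moles of CH3COOH to CH3COO-.
Remaining n(CH3COOH) = 0.004364 mol; n(CH3COO-) = 0.003539 mol.
By Henderson-Hasselbalch, pH = pKa + log([A^-]/[HA]) = 4.74 + log(0.003539/0.004364) = 4.74 + (-0.09) = 4.65.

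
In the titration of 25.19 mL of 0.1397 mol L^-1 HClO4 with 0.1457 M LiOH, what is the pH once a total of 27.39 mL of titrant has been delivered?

11.95

n(acid) = 0.1397 x 0.02519 = 0.003519 mol; n(LiOH) added = 0.1457 x 0.02739 = 0.003991 mol.
Base is in excess by 0.003991 - 0.003519 = 0.0004717 mol in a total volume of 0.05258 L.
[OH^-] = 0.0004717/0.05258 = 0.008971 M, so pOH = 2.05 and pH = 14.00 - 2.05 = 11.95.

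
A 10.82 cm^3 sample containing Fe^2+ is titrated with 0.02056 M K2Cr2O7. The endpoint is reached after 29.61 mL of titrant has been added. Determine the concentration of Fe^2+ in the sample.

n(K2Cr2O7) = 0.02056 x 0.02961 = 0.0006088 mol.
From the balanced equation, 1 mol K2Cr2O7 reacts with 6 mol Fe^2+, so n(Fe^2+) = 0.0006088 x 6/1 = 0.003653 mol.
[Fe^2+] = 0.003653 / 0.01082 L = 0.338 M.

0.338 M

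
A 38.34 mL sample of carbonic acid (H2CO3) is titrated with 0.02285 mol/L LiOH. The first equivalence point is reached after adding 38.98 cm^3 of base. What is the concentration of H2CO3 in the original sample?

0.0232 M

n(LiOH) = 0.02285 x 0.03898 = 0.0008907 mol.
At the first equivalence point, 1 mol OH^- react per mol H2CO3, so n(H2CO3) = 0.0008907 / 1 = 0.0008907 mol.
[H2CO3] = 0.0008907 / 0.03834 L = 0.0232 M.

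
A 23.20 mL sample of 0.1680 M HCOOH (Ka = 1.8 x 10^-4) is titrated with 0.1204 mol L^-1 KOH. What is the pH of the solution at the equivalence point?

n(HCOOH) = 0.1680 x 0.02320 = 0.003898 mol; V(KOH) at equivalence = 0.003898/0.1204 = 0.03237 L.
At equivalence all the acid is converted to HCOO-; total volume = 0.02320 + 0.03237 = 0.05557 L, so [HCOO-] = 0.003898/0.05557 = 0.07014 M.
Kb = Kw/Ka = 1.0e-14 / 1.8 x 10^-4 = 5.56e-11.
[OH^-] = sqrt(Kb x [HCOO-]) = sqrt(5.56e-11 x 0.07014) = 1.97e-6 M.
pOH = 5.70, so pH = 14.00 - 5.70 = 8.30.

8.30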